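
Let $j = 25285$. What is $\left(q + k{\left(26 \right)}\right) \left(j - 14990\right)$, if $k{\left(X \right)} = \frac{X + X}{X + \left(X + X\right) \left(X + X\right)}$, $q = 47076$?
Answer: $\frac{10177599938}{21} \approx 4.8465 \cdot 10^{8}$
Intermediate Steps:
$k{\left(X \right)} = \frac{2 X}{X + 4 X^{2}}$ ($k{\left(X \right)} = \frac{2 X}{X + 2 X 2 X} = \frac{2 X}{X + 4 X^{2}}$)
$\left(q + k{\left(26 \right)}\right) \left(j - 14990\right) = \left(47076 + \frac{2}{1 + 4 \cdot 26}\right) \left(25285 - 14990\right) = \left(47076 + \frac{2}{1 + 104}\right) 10295 = \left(47076 + \frac{2}{105}\right) 10295 = \frac{4942982}{105} \cdot 10295 = \frac{10177599938}{21}$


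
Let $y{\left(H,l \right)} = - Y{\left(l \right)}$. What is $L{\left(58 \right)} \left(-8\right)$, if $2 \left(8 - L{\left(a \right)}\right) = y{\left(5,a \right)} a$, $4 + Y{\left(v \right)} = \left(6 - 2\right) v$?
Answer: $-52960$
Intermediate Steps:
$Y{\left(v \right)} = -4 + 4 v$ ($Y{\left(v \right)} = -4 + \left(6 - 2\right) v = -4 + 4 v$)
$y{\left(H,l \right)} = 4 - 4 l$ ($y{\left(H,l \right)} = - (-4 + 4 l) = 4 - 4 l$)
$L{\left(a \right)} = 8 - \frac{a \left(4 - 4 a\right)}{2}$ ($L{\left(a \right)} = 8 - \frac{\left(4 - 4 a\right) a}{2} = 8 - \frac{a \left(4 - 4 a\right)}{2}$)
$L{\left(58 \right)} \left(-8\right) = \left(8 + 2 \cdot 58 \left(-1 + 58\right)\right) \left(-8\right) = \left(8 + 2 \cdot 58 \cdot 57\right) \left(-8\right) = \left(8 + 6612\right) \left(-8\right) = 6620 \left(-8\right) = -52960$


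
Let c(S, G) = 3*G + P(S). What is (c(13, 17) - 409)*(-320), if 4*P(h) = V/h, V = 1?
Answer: 1489200/13 ≈ 1.1455e+5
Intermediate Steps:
P(h) = 1/(4*h) (P(h) = (1/h)/4 = 1/(4*h))
c(S, G) = 3*G + 1/(4*S)
(c(13, 17) - 409)*(-320) = ((3*17 + (¼)/13) - 409)*(-320) = ((51 + (¼)*(1/13)) - 409)*(-320) = ((51 + 1/52) - 409)*(-320) = (2653/52 - 409)*(-320) = -18615/52*(-320) = 1489200/13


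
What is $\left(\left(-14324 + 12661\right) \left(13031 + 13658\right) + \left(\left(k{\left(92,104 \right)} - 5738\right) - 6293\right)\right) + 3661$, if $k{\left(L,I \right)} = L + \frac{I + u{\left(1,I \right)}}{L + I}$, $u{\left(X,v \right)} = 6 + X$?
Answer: $- \frac{8700848549}{196} \approx -4.4392 \cdot 10^{7}$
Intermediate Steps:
$k{\left(L,I \right)} = L + \frac{7 + I}{I + L}$ ($k{\left(L,I \right)} = L + \frac{I + \left(6 + 1\right)}{L + I} = L + \frac{I + 7}{I + L} = L + \frac{7 + I}{I + L}$)
$\left(\left(-14324 + 12661\right) \left(13031 + 13658\right) + \left(\left(k{\left(92,104 \right)} - 5738\right) - 6293\right)\right) + 3661 = \left(\left(-14324 + 12661\right) \left(13031 + 13658\right) - \left(12031 - \frac{7 + 104 + 92^{2} + 104 \cdot 92}{104 + 92}\right)\right) + 3661 = \left(\left(-1663\right) 26689 - \left(12031 - \frac{7 + 104 + 8464 + 9568}{196}\right)\right) + 3661 = \left(-44383807 + \left(\left(\frac{1}{196} \cdot 18143 - 5738\right) - 6293\right)\right) + 3661 = \left(-44383807 + \left(\left(\frac{18143}{196} - 5738\right) - 6293\right)\right) + 3661 = \left(-44383807 - \frac{2339933}{196}\right) + 3661 = - \frac{8701566105}{196} + 3661 = - \frac{8700848549}{196}$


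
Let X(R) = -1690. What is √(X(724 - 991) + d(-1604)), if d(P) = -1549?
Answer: I*√3239 ≈ 56.912*I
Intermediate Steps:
√(X(724 - 991) + d(-1604)) = √(-1690 - 1549) = √(-3239) = I*√3239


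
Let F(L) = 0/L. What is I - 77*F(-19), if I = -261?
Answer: -261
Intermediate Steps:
F(L) = 0
I - 77*F(-19) = -261 - 77*0 = -261 + 0 = -261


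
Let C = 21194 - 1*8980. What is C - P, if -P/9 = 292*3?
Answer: 20098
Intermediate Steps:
P = -7884 (P = -2628*3 = -9*876 = -7884)
C = 12214 (C = 21194 - 8980 = 12214)
C - P = 12214 - 1*(-7884) = 12214 + 7884 = 20098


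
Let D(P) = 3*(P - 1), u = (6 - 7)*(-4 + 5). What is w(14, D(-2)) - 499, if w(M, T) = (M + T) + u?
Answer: -495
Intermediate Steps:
u = -1 (u = -1*1 = -1)
D(P) = -3 + 3*P (D(P) = 3*(-1 + P) = -3 + 3*P)
w(M, T) = -1 + M + T (w(M, T) = (M + T) - 1 = -1 + M + T)
w(14, D(-2)) - 499 = (-1 + 14 + (-3 + 3*(-2))) - 499 = (-1 + 14 + (-3 - 6)) - 499 = (-1 + 14 - 9) - 499 = 4 - 499 = -495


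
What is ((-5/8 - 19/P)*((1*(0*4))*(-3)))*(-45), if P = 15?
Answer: 0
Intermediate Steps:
((-5/8 - 19/P)*((1*(0*4))*(-3)))*(-45) = ((-5/8 - 19/15)*((1*(0*4))*(-3)))*(-45) = ((-5*⅛ - 19*1/15)*((1*0)*(-3)))*(-45) = ((-5/8 - 19/15)*(0*(-3)))*(-45) = -227/120*0*(-45) = 0*(-45) = 0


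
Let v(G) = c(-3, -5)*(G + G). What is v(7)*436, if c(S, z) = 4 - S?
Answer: 42728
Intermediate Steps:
v(G) = 14*G (v(G) = (4 - 1*(-3))*(G + G) = (4 + 3)*(2*G) = 7*(2*G) = 14*G)
v(7)*436 = (14*7)*436 = 98*436 = 42728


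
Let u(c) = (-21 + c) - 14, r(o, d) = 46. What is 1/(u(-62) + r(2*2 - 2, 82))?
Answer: -1/51 ≈ -0.019608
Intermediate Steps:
u(c) = -35 + c
1/(u(-62) + r(2*2 - 2, 82)) = 1/((-35 - 62) + 46) = 1/(-97 + 46) = 1/(-51) = -1/51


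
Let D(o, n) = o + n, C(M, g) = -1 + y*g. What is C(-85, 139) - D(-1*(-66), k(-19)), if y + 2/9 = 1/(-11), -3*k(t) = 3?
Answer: -10843/99 ≈ -109.53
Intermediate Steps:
k(t) = -1 (k(t) = -⅓*3 = -1)
y = -31/99 (y = -2/9 + 1/(-11) = -2/9 - 1/11 = -31/99 ≈ -0.31313)
C(M, g) = -1 - 31*g/99
D(o, n) = n + o
C(-85, 139) - D(-1*(-66), k(-19)) = (-1 - 31/99*139) - (-1 - 1*(-66)) = (-1 - 4309/99) - (-1 + 66) = -4408/99 - 1*65 = -4408/99 - 65 = -10843/99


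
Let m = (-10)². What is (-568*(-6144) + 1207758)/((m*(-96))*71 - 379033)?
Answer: -4697550/1060633 ≈ -4.4290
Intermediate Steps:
m = 100
(-568*(-6144) + 1207758)/((m*(-96))*71 - 379033) = (-568*(-6144) + 1207758)/((100*(-96))*71 - 379033) = (3489792 + 1207758)/(-9600*71 - 379033) = 4697550/(-681600 - 379033) = 4697550/(-1060633) = 4697550*(-1/1060633) = -4697550/1060633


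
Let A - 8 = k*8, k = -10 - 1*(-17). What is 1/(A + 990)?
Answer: 1/1054 ≈ 0.00094877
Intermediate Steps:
k = 7 (k = -10 + 17 = 7)
A = 64 (A = 8 + 7*8 = 8 + 56 = 64)
1/(A + 990) = 1/(64 + 990) = 1/1054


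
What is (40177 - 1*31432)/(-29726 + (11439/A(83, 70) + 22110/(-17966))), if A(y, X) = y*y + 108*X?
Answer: -227012096883/771670811320 ≈ -0.29418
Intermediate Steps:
A(y, X) = y² + 108*X
(40177 - 1*31432)/(-29726 + (11439/A(83, 70) + 22110/(-17966))) = (40177 - 1*31432)/(-29726 + (11439/(83² + 108*70) + 22110/(-17966))) = (40177 - 31432)/(-29726 + (11439/(6889 + 7560) + 22110*(-1/17966))) = 8745/(-29726 + (11439/14449 - 11055/8983)) = 8745/(-29726 - 56977158/129795367) = 8745/(-3858354056600/129795367) = 8745*(-129795367/3858354056600) = -227012096883/771670811320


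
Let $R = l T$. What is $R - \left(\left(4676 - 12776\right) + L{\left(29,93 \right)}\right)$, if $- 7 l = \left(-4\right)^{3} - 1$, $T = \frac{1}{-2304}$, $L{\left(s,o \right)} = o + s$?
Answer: $\frac{128669119}{16128} \approx 7978.0$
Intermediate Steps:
$T = - \frac{1}{2304} \approx -0.00043403$
$l = \frac{65}{7}$ ($l = - \frac{\left(-4\right)^{3} - 1}{7} = - \frac{-64 - 1}{7} = \left(- \frac{1}{7}\right) \left(-65\right) = \frac{65}{7} \approx 9.2857$)
$R = - \frac{65}{16128}$ ($R = \frac{65}{7} \left(- \frac{1}{2304}\right) = - \frac{65}{16128} \approx -0.0040303$)
$R - \left(\left(4676 - 12776\right) + L{\left(29,93 \right)}\right) = - \frac{65}{16128} - \left(\left(4676 - 12776\right) + \left(93 + 29\right)\right) = - \frac{65}{16128} - \left(\left(4676 - 12776\right) + 122\right) = - \frac{65}{16128} - \left(-8100 + 122\right) = - \frac{65}{16128} - -7978 = - \frac{65}{16128} + 7978 = \frac{128669119}{16128}$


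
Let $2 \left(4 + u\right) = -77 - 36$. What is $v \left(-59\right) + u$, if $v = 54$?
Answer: $- \frac{6493}{2} \approx -3246.5$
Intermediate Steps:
$u = - \frac{121}{2}$ ($u = -4 + \frac{-77 - 36}{2} = -4 + \frac{1}{2} \left(-113\right) = -4 - \frac{113}{2} = - \frac{121}{2} \approx -60.5$)
$v \left(-59\right) + u = 54 \left(-59\right) - \frac{121}{2} = -3186 - \frac{121}{2} = - \frac{6493}{2}$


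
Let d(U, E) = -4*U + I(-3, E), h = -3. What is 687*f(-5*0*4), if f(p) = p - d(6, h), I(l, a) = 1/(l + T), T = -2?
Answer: 83127/5 ≈ 16625.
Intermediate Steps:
I(l, a) = 1/(-2 + l) (I(l, a) = 1/(l - 2) = 1/(-2 + l))
d(U, E) = -⅕ - 4*U (d(U, E) = -4*U + 1/(-2 - 3) = -4*U + 1/(-5) = -4*U - ⅕ = -⅕ - 4*U)
f(p) = 121/5 + p (f(p) = p - (-⅕ - 4*6) = p - (-⅕ - 24) = p - 1*(-121/5) = p + 121/5 = 121/5 + p)
687*f(-5*0*4) = 687*(121/5 - 5*0*4) = 687*(121/5 + 0*4) = 687*(121/5 + 0) = 687*(121/5) = 83127/5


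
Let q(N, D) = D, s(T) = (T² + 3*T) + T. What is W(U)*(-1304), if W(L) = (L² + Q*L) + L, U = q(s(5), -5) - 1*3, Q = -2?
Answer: -93888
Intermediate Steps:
s(T) = T² + 4*T
U = -8 (U = -5 - 1*3 = -5 - 3 = -8)
W(L) = L² - L (W(L) = (L² - 2*L) + L = L² - L)
W(U)*(-1304) = -8*(-1 - 8)*(-1304) = -8*(-9)*(-1304) = 72*(-1304) = -93888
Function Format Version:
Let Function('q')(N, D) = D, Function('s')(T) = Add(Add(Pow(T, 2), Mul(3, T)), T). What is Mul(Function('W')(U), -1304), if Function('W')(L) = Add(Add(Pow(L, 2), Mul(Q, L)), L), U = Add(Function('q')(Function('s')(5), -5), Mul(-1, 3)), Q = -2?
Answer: -93888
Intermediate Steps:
Function('s')(T) = Add(Pow(T, 2), Mul(4, T))
U = -8 (U = Add(-5, Mul(-1, 3)) = Add(-5, -3) = -8)
Function('W')(L) = Add(Pow(L, 2), Mul(-1, L)) (Function('W')(L) = Add(Add(Pow(L, 2), Mul(-2, L)), L) = Add(Pow(L, 2), Mul(-1, L)))
Mul(Function('W')(U), -1304) = Mul(Mul(-8, Add(-1, -8)), -1304) = Mul(Mul(-8, -9), -1304) = Mul(72, -1304) = -93888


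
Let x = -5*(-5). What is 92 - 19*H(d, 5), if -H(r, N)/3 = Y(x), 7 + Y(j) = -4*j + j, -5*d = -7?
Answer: -4582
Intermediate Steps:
d = 7/5 (d = -1/5*(-7) = 7/5 ≈ 1.4000)
x = 25
Y(j) = -7 - 3*j (Y(j) = -7 + (-4*j + j) = -7 - 3*j)
H(r, N) = 246 (H(r, N) = -3*(-7 - 3*25) = -3*(-7 - 75) = -3*(-82) = 246)
92 - 19*H(d, 5) = 92 - 19*246 = 92 - 4674 = -4582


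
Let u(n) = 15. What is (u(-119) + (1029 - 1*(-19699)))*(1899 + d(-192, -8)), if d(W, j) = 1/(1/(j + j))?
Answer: 39059069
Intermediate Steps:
d(W, j) = 2*j (d(W, j) = 1/(1/(2*j)) = 2*j)
(u(-119) + (1029 - 1*(-19699)))*(1899 + d(-192, -8)) = (15 + (1029 - 1*(-19699)))*(1899 + 2*(-8)) = (15 + (1029 + 19699))*(1899 - 16) = (15 + 20728)*1883 = 20743*1883 = 39059069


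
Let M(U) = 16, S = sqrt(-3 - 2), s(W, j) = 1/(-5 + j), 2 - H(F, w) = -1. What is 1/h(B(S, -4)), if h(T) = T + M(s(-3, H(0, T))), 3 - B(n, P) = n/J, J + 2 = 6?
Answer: 304/5781 + 4*I*sqrt(5)/5781 ≈ 0.052586 + 0.0015472*I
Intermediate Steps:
H(F, w) = 3 (H(F, w) = 2 - 1*(-1) = 2 + 1 = 3)
S = I*sqrt(5) (S = sqrt(-5) = I*sqrt(5) ≈ 2.2361*I)
J = 4 (J = -2 + 6 = 4)
B(n, P) = 3 - n/4
h(T) = 16 + T (h(T) = T + 16 = 16 + T)
1/h(B(S, -4)) = 1/(16 + (3 - I*sqrt(5)/4)) = 1/(19 - I*sqrt(5)/4)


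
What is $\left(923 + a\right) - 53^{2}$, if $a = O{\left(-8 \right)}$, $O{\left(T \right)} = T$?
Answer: $-1894$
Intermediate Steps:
$a = -8$
$\left(923 + a\right) - 53^{2} = \left(923 - 8\right) - 53^{2} = 915 - 2809 = -1894$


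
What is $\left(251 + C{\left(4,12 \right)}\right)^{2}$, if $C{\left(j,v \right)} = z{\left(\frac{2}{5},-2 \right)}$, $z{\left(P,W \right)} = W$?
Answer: $62001$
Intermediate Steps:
$C{\left(j,v \right)} = -2$
$\left(251 + C{\left(4,12 \right)}\right)^{2} = \left(251 - 2\right)^{2} = 249^{2} = 62001$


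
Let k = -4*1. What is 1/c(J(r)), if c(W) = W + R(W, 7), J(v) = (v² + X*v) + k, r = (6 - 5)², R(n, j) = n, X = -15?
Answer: -1/36 ≈ -0.027778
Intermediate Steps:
k = -4
r = 1 (r = 1² = 1)
J(v) = -4 + v² - 15*v (J(v) = (v² - 15*v) - 4 = -4 + v² - 15*v)
c(W) = 2*W (c(W) = W + W = 2*W)
1/c(J(r)) = 1/(2*(-4 + 1² - 15*1)) = 1/(2*(-4 + 1 - 15)) = 1/(2*(-18)) = 1/(-36) = -1/36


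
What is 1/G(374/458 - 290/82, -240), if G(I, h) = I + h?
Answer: -9389/2278898 ≈ -0.0041200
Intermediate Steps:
1/G(374/458 - 290/82, -240) = 1/((374/458 - 290/82) - 240) = 1/((374*(1/458) - 290*1/82) - 240) = 1/((187/229 - 145/41) - 240) = 1/(-25538/9389 - 240) = 1/(-2278898/9389) = -9389/2278898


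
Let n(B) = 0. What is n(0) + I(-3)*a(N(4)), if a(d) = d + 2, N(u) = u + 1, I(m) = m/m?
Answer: 7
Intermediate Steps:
I(m) = 1
N(u) = 1 + u
a(d) = 2 + d
n(0) + I(-3)*a(N(4)) = 0 + 1*(2 + (1 + 4)) = 0 + 1*(2 + 5) = 0 + 1*7 = 0 + 7 = 7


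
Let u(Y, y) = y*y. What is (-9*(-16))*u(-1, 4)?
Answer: 2304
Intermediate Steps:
u(Y, y) = y²
(-9*(-16))*u(-1, 4) = -9*(-16)*4² = 144*16 = 2304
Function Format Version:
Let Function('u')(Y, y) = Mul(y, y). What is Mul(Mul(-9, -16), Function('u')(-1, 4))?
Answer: 2304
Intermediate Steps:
Function('u')(Y, y) = Pow(y, 2)
Mul(Mul(-9, -16), Function('u')(-1, 4)) = Mul(Mul(-9, -16), Pow(4, 2)) = Mul(144, 16) = 2304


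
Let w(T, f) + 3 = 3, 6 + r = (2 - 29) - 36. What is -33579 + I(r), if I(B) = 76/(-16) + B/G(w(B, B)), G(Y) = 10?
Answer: -671813/20 ≈ -33591.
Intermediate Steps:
r = -69 (r = -6 + ((2 - 29) - 36) = -6 + (-27 - 36) = -6 - 63 = -69)
w(T, f) = 0 (w(T, f) = -3 + 3 = 0)
I(B) = -19/4 + B/10 (I(B) = 76/(-16) + B/10 = 76*(-1/16) + B*(⅒) = -19/4 + B/10)
-33579 + I(r) = -33579 + (-19/4 + (⅒)*(-69)) = -33579 + (-19/4 - 69/10) = -33579 - 233/20 = -671813/20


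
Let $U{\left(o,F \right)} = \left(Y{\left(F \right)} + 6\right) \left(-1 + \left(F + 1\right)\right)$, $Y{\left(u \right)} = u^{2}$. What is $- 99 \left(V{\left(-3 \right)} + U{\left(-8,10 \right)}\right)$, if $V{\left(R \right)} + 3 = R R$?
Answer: $-105534$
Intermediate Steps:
$U{\left(o,F \right)} = F \left(6 + F^{2}\right)$ ($U{\left(o,F \right)} = \left(F^{2} + 6\right) \left(-1 + \left(F + 1\right)\right) = \left(6 + F^{2}\right) \left(-1 + \left(1 + F\right)\right) = \left(6 + F^{2}\right) F = F \left(6 + F^{2}\right)$)
$V{\left(R \right)} = -3 + R^{2}$ ($V{\left(R \right)} = -3 + R R = -3 + R^{2}$)
$- 99 \left(V{\left(-3 \right)} + U{\left(-8,10 \right)}\right) = - 99 \left(\left(-3 + \left(-3\right)^{2}\right) + 10 \left(6 + 10^{2}\right)\right) = - 99 \left(\left(-3 + 9\right) + 10 \left(6 + 100\right)\right) = - 99 \left(6 + 10 \cdot 106\right) = - 99 \left(6 + 1060\right) = \left(-99\right) 1066 = -105534$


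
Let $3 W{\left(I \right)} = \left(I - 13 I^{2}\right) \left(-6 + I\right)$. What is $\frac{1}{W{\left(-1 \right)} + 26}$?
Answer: $\frac{3}{176} \approx 0.017045$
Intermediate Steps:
$W{\left(I \right)} = \frac{\left(-6 + I\right) \left(I - 13 I^{2}\right)}{3}$ ($W{\left(I \right)} = \frac{\left(I - 13 I^{2}\right) \left(-6 + I\right)}{3} = \frac{\left(-6 + I\right) \left(I - 13 I^{2}\right)}{3}$)
$\frac{1}{W{\left(-1 \right)} + 26} = \frac{1}{\frac{1}{3} \left(-1\right) \left(-6 - 13 \left(-1\right)^{2} + 79 \left(-1\right)\right) + 26} = \frac{1}{\frac{1}{3} \left(-1\right) \left(-6 - 13 - 79\right) + 26} = \frac{1}{\frac{1}{3} \left(-1\right) \left(-98\right) + 26} = \frac{1}{\frac{98}{3} + 26} = \frac{1}{\frac{176}{3}} = \frac{3}{176}$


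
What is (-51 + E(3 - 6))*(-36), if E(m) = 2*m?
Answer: 2052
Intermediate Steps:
(-51 + E(3 - 6))*(-36) = (-51 + 2*(3 - 6))*(-36) = (-51 + 2*(-3))*(-36) = (-51 - 6)*(-36) = -57*(-36) = 2052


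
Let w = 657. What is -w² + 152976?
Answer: -278673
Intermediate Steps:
-w² + 152976 = -1*657² + 152976 = -1*431649 + 152976 = -431649 + 152976 = -278673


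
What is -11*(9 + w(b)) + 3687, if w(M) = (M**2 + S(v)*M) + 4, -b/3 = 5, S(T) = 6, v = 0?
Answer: 2059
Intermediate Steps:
b = -15 (b = -3*5 = -15)
w(M) = 4 + M**2 + 6*M (w(M) = (M**2 + 6*M) + 4 = 4 + M**2 + 6*M)
-11*(9 + w(b)) + 3687 = -11*(9 + (4 + (-15)**2 + 6*(-15))) + 3687 = -11*(9 + (4 + 225 - 90)) + 3687 = -11*(9 + 139) + 3687 = -11*148 + 3687 = -1628 + 3687 = 2059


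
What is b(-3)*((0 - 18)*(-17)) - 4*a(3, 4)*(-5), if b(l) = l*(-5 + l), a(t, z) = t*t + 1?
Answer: 7544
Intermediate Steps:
a(t, z) = 1 + t**2 (a(t, z) = t**2 + 1 = 1 + t**2)
b(-3)*((0 - 18)*(-17)) - 4*a(3, 4)*(-5) = (-3*(-5 - 3))*((0 - 18)*(-17)) - 4*(1 + 3**2)*(-5) = (-3*(-8))*(-18*(-17)) - 4*(1 + 9)*(-5) = 24*306 - 4*10*(-5) = 7344 - 40*(-5) = 7344 + 200 = 7544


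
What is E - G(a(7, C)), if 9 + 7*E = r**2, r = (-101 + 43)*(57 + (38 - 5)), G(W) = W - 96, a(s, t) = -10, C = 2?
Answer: 27249133/7 ≈ 3.8927e+6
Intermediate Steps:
G(W) = -96 + W
r = -5220 (r = -58*(57 + 33) = -58*90 = -5220)
E = 27248391/7 (E = -9/7 + (1/7)*(-5220)**2 = -9/7 + (1/7)*27248400 = -9/7 + 27248400/7 = 27248391/7 ≈ 3.8926e+6)
E - G(a(7, C)) = 27248391/7 - (-96 - 10) = 27248391/7 - 1*(-106) = 27248391/7 + 106 = 27249133/7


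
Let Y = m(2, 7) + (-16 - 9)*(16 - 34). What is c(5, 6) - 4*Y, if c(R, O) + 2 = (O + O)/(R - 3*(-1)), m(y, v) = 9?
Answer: -3673/2 ≈ -1836.5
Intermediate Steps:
c(R, O) = -2 + 2*O/(3 + R) (c(R, O) = -2 + (O + O)/(R - 3*(-1)) = -2 + (2*O)/(R + 3) = -2 + (2*O)/(3 + R) = -2 + 2*O/(3 + R))
Y = 459 (Y = 9 + (-16 - 9)*(16 - 34) = 9 - 25*(-18) = 9 + 450 = 459)
c(5, 6) - 4*Y = 2*(-3 + 6 - 1*5)/(3 + 5) - 4*459 = 2*(-3 + 6 - 5)/8 - 1836 = 2*(1/8)*(-2) - 1836 = -1/2 - 1836 = -3673/2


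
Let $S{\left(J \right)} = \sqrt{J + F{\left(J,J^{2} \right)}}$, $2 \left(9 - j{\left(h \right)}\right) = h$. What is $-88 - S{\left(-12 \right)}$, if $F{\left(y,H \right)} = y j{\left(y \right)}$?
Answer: $-88 - 8 i \sqrt{3} \approx -88.0 - 13.856 i$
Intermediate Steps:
$j{\left(h \right)} = 9 - \frac{h}{2}$
$F{\left(y,H \right)} = y \left(9 - \frac{y}{2}\right)$
$S{\left(J \right)} = \sqrt{J + \frac{J \left(18 - J\right)}{2}}$
$-88 - S{\left(-12 \right)} = -88 - \frac{\sqrt{2} \sqrt{- 12 \left(20 - -12\right)}}{2} = -88 - \frac{\sqrt{2} \sqrt{- 12 \left(20 + 12\right)}}{2} = -88 - \frac{\sqrt{2} \sqrt{\left(-12\right) 32}}{2} = -88 - \frac{\sqrt{2} \sqrt{-384}}{2} = -88 - \frac{\sqrt{2} \cdot 8 i \sqrt{6}}{2} = -88 - 8 i \sqrt{3}$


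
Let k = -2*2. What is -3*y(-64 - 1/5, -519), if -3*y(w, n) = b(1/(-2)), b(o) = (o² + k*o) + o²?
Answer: 5/2 ≈ 2.5000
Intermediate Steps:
k = -4
b(o) = -4*o + 2*o² (b(o) = (o² - 4*o) + o² = -4*o + 2*o²)
y(w, n) = -⅚ (y(w, n) = -2*(-2 + 1/(-2))/(3*(-2)) = -2*(-1)*(-2 - ½)/(3*2) = -2*(-1)*(-5)/(3*2*2) = -⅓*5/2 = -⅚)
-3*y(-64 - 1/5, -519) = -3*(-⅚) = 5/2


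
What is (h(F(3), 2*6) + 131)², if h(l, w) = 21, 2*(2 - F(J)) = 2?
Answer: 23104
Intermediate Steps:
F(J) = 1 (F(J) = 2 - ½*2 = 2 - 1 = 1)
(h(F(3), 2*6) + 131)² = (21 + 131)² = 152² = 23104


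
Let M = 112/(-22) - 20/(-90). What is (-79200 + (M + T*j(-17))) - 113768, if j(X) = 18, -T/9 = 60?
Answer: -20066594/99 ≈ -2.0269e+5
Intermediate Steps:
T = -540 (T = -9*60 = -540)
M = -482/99 (M = 112*(-1/22) - 20*(-1/90) = -56/11 + 2/9 = -482/99 ≈ -4.8687)
(-79200 + (M + T*j(-17))) - 113768 = (-79200 + (-482/99 - 540*18)) - 113768 = (-79200 + (-482/99 - 9720)) - 113768 = (-79200 - 962762/99) - 113768 = -8803562/99 - 113768 = -20066594/99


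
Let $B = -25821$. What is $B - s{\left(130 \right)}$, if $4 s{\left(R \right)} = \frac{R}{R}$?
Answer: $- \frac{103285}{4} \approx -25821.0$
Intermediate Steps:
$s{\left(R \right)} = \frac{1}{4}$ ($s{\left(R \right)} = \frac{R \frac{1}{R}}{4} = \frac{1}{4} \cdot 1 = \frac{1}{4}$)
$B - s{\left(130 \right)} = -25821 - \frac{1}{4} = - \frac{103285}{4}$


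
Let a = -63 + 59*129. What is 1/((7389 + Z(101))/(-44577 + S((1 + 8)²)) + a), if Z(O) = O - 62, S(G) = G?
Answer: 3708/27987365 ≈ 0.00013249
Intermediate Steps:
a = 7548 (a = -63 + 7611 = 7548)
Z(O) = -62 + O
1/((7389 + Z(101))/(-44577 + S((1 + 8)²)) + a) = 1/((7389 + (-62 + 101))/(-44577 + (1 + 8)²) + 7548) = 1/((7389 + 39)/(-44577 + 9²) + 7548) = 1/(7428/(-44577 + 81) + 7548) = 1/(7428/(-44496) + 7548) = 1/(7428*(-1/44496) + 7548) = 1/(-619/3708 + 7548) = 1/(27987365/3708) = 3708/27987365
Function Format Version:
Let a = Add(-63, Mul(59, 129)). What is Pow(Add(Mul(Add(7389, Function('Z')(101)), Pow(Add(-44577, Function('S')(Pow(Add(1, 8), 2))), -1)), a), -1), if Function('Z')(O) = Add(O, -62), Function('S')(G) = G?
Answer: Rational(3708, 27987365) ≈ 0.00013249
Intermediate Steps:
a = 7548 (a = Add(-63, 7611) = 7548)
Function('Z')(O) = Add(-62, O)
Pow(Add(Mul(Add(7389, Function('Z')(101)), Pow(Add(-44577, Function('S')(Pow(Add(1, 8), 2))), -1)), a), -1) = Pow(Add(Mul(Add(7389, Add(-62, 101)), Pow(Add(-44577, Pow(Add(1, 8), 2)), -1)), 7548), -1) = Pow(Add(Mul(Add(7389, 39), Pow(Add(-44577, Pow(9, 2)), -1)), 7548), -1) = Pow(Add(Mul(7428, Pow(Add(-44577, 81), -1)), 7548), -1) = Pow(Add(Mul(7428, Pow(-44496, -1)), 7548), -1) = Pow(Add(Mul(7428, Rational(-1, 44496)), 7548), -1) = Pow(Add(Rational(-619, 3708), 7548), -1) = Pow(Rational(27987365, 3708), -1) = Rational(3708, 27987365)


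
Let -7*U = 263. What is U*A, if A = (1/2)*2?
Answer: -263/7 ≈ -37.571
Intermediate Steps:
A = 1 (A = ((½)*1)*2 = (½)*2 = 1)
U = -263/7 (U = -⅐*263 = -263/7 ≈ -37.571)
U*A = -263/7*1 = -263/7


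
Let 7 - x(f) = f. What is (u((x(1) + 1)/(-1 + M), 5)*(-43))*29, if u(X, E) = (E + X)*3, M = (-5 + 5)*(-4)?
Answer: 7482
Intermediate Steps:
x(f) = 7 - f
M = 0 (M = 0*(-4) = 0)
u(X, E) = 3*E + 3*X
(u((x(1) + 1)/(-1 + M), 5)*(-43))*29 = ((3*5 + 3*(((7 - 1*1) + 1)/(-1 + 0)))*(-43))*29 = ((15 + 3*(((7 - 1) + 1)/(-1)))*(-43))*29 = ((15 + 3*((6 + 1)*(-1)))*(-43))*29 = ((15 + 3*(7*(-1)))*(-43))*29 = ((15 + 3*(-7))*(-43))*29 = ((15 - 21)*(-43))*29 = -6*(-43)*29 = 258*29 = 7482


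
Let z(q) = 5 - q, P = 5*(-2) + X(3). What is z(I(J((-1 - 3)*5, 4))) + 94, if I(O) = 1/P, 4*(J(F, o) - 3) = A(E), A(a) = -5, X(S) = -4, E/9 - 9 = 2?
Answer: 1387/14 ≈ 99.071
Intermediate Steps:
E = 99 (E = 81 + 9*2 = 81 + 18 = 99)
P = -14 (P = 5*(-2) - 4 = -10 - 4 = -14)
J(F, o) = 7/4 (J(F, o) = 3 + (¼)*(-5) = 3 - 5/4 = 7/4)
I(O) = -1/14 (I(O) = 1/(-14) = -1/14)
z(I(J((-1 - 3)*5, 4))) + 94 = (5 - 1*(-1/14)) + 94 = (5 + 1/14) + 94 = 71/14 + 94 = 1387/14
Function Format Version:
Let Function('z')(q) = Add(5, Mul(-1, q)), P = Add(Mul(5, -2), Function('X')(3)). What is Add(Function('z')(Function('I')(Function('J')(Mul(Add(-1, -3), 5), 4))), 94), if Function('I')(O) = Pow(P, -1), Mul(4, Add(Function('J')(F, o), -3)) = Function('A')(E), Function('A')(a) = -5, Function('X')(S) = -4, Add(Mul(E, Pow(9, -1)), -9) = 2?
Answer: Rational(1387, 14) ≈ 99.071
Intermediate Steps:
E = 99 (E = Add(81, Mul(9, 2)) = Add(81, 18) = 99)
P = -14 (P = Add(Mul(5, -2), -4) = Add(-10, -4) = -14)
Function('J')(F, o) = Rational(7, 4) (Function('J')(F, o) = Add(3, Mul(Rational(1, 4), -5)) = Add(3, Rational(-5, 4)) = Rational(7, 4))
Function('I')(O) = Rational(-1, 14) (Function('I')(O) = Pow(-14, -1) = Rational(-1, 14))
Add(Function('z')(Function('I')(Function('J')(Mul(Add(-1, -3), 5), 4))), 94) = Add(Add(5, Mul(-1, Rational(-1, 14))), 94) = Add(Add(5, Rational(1, 14)), 94) = Add(Rational(71, 14), 94) = Rational(1387, 14)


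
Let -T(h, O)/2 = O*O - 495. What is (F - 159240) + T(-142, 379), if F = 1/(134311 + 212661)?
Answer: -154587129103/346972 ≈ -4.4553e+5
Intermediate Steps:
T(h, O) = 990 - 2*O² (T(h, O) = -2*(O*O - 495) = -2*(O² - 495) = -2*(-495 + O²) = 990 - 2*O²)
F = 1/346972 ≈ 2.8821e-6
(F - 159240) + T(-142, 379) = (1/346972 - 159240) + (990 - 2*379²) = -55251821279/346972 + (990 - 2*143641) = -55251821279/346972 + (990 - 287282) = -55251821279/346972 - 286292 = -154587129103/346972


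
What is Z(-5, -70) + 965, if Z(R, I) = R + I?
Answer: 890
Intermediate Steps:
Z(R, I) = I + R
Z(-5, -70) + 965 = (-70 - 5) + 965 = -75 + 965 = 890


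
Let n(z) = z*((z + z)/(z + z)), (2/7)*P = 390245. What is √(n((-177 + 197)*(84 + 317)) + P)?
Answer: √5495510/2 ≈ 1172.1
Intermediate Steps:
P = 2731715/2 (P = (7/2)*390245 = 2731715/2 ≈ 1.3659e+6)
n(z) = z (n(z) = z*((2*z)/((2*z))) = z*((2*z)*(1/(2*z))) = z*1 = z)
√(n((-177 + 197)*(84 + 317)) + P) = √((-177 + 197)*(84 + 317) + 2731715/2) = √(20*401 + 2731715/2) = √(8020 + 2731715/2) = √(2747755/2) = √5495510/2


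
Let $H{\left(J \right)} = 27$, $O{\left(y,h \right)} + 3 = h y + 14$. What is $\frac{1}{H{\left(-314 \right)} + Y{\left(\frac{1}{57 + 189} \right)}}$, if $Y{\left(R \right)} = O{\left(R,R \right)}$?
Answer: $\frac{60516}{2299609} \approx 0.026316$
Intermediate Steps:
$O{\left(y,h \right)} = 11 + h y$ ($O{\left(y,h \right)} = -3 + \left(h y + 14\right) = -3 + \left(14 + h y\right) = 11 + h y$)
$Y{\left(R \right)} = 11 + R^{2}$ ($Y{\left(R \right)} = 11 + R R = 11 + R^{2}$)
$\frac{1}{H{\left(-314 \right)} + Y{\left(\frac{1}{57 + 189} \right)}} = \frac{1}{27 + \left(11 + \left(\frac{1}{57 + 189}\right)^{2}\right)} = \frac{1}{27 + \left(11 + \left(\frac{1}{246}\right)^{2}\right)} = \frac{1}{27 + \left(11 + \frac{1}{60516}\right)} = \frac{1}{27 + \frac{665677}{60516}} = \frac{1}{\frac{2299609}{60516}} = \frac{60516}{2299609}$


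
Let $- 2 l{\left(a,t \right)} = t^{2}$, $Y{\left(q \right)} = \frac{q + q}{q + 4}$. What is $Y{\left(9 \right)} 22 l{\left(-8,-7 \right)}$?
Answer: $- \frac{9702}{13} \approx -746.31$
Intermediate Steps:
$Y{\left(q \right)} = \frac{2 q}{4 + q}$
$l{\left(a,t \right)} = - \frac{t^{2}}{2}$
$Y{\left(9 \right)} 22 l{\left(-8,-7 \right)} = 2 \cdot 9 \frac{1}{4 + 9} \cdot 22 \left(- \frac{\left(-7\right)^{2}}{2}\right) = 2 \cdot 9 \cdot \frac{1}{13} \cdot 22 \left(\left(- \frac{1}{2}\right) 49\right) = 2 \cdot 9 \cdot \frac{1}{13} \cdot 22 \left(- \frac{49}{2}\right) = \frac{18}{13} \cdot 22 \left(- \frac{49}{2}\right) = \frac{396}{13} \left(- \frac{49}{2}\right) = - \frac{9702}{13}$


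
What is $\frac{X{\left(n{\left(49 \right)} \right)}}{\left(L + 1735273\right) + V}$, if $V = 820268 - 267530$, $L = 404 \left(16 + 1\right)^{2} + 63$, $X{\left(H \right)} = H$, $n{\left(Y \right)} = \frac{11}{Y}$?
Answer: $\frac{11}{117836670} \approx 9.335 \cdot 10^{-8}$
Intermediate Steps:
$L = 116819$ ($L = 404 \cdot 17^{2} + 63 = 404 \cdot 289 + 63 = 116756 + 63 = 116819$)
$V = 552738$ ($V = 820268 - 267530 = 552738$)
$\frac{X{\left(n{\left(49 \right)} \right)}}{\left(L + 1735273\right) + V} = \frac{11 \cdot \frac{1}{49}}{\left(116819 + 1735273\right) + 552738} = \frac{11 \cdot \frac{1}{49}}{1852092 + 552738} = \frac{11}{49 \cdot 2404830} = \frac{11}{49} \cdot \frac{1}{2404830} = \frac{11}{117836670}$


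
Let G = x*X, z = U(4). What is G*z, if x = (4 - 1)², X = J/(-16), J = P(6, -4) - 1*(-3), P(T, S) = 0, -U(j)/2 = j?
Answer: 27/2 ≈ 13.500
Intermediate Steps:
U(j) = -2*j
J = 3 (J = 0 - 1*(-3) = 0 + 3 = 3)
X = -3/16 (X = 3/(-16) = 3*(-1/16) = -3/16 ≈ -0.18750)
x = 9 (x = 3² = 9)
z = -8 (z = -2*4 = -8)
G = -27/16 (G = 9*(-3/16) = -27/16 ≈ -1.6875)
G*z = -27/16*(-8) = 27/2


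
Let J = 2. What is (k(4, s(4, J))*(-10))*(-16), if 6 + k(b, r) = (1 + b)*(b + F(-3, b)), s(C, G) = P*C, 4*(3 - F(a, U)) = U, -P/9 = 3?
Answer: 3840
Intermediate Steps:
P = -27 (P = -9*3 = -27)
F(a, U) = 3 - U/4
s(C, G) = -27*C
k(b, r) = -6 + (1 + b)*(3 + 3*b/4) (k(b, r) = -6 + (1 + b)*(b + (3 - b/4)) = -6 + (1 + b)*(3 + 3*b/4))
(k(4, s(4, J))*(-10))*(-16) = ((-3 + (3/4)*4**2 + (15/4)*4)*(-10))*(-16) = ((-3 + (3/4)*16 + 15)*(-10))*(-16) = ((-3 + 12 + 15)*(-10))*(-16) = (24*(-10))*(-16) = -240*(-16) = 3840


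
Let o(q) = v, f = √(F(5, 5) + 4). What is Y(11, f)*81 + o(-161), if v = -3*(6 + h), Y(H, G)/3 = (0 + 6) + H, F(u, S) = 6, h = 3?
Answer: 4104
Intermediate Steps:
f = √10 (f = √(6 + 4) = √10 ≈ 3.1623)
Y(H, G) = 18 + 3*H (Y(H, G) = 3*((0 + 6) + H) = 3*(6 + H) = 18 + 3*H)
v = -27 (v = -3*(6 + 3) = -3*9 = -27)
o(q) = -27
Y(11, f)*81 + o(-161) = (18 + 3*11)*81 - 27 = (18 + 33)*81 - 27 = 51*81 - 27 = 4131 - 27 = 4104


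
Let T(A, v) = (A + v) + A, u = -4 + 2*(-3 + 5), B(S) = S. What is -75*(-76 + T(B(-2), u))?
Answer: 6000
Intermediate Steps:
u = 0 (u = -4 + 2*2 = -4 + 4 = 0)
T(A, v) = v + 2*A
-75*(-76 + T(B(-2), u)) = -75*(-76 + (0 + 2*(-2))) = -75*(-76 + (0 - 4)) = -75*(-76 - 4) = -75*(-80) = 6000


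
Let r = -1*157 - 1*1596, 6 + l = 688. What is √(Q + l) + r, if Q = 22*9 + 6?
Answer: -1753 + √886 ≈ -1723.2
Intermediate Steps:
l = 682 (l = -6 + 688 = 682)
Q = 204 (Q = 198 + 6 = 204)
r = -1753 (r = -157 - 1596 = -1753)
√(Q + l) + r = √(204 + 682) - 1753 = √886 - 1753 = -1753 + √886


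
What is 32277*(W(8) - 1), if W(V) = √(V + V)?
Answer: 96831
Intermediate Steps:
W(V) = √2*√V (W(V) = √(2*V) = √2*√V)
32277*(W(8) - 1) = 32277*(√2*√8 - 1) = 32277*(√2*(2*√2) - 1) = 32277*(4 - 1) = 32277*3 = 96831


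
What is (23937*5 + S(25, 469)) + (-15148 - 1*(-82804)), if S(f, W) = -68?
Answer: 187273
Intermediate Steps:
(23937*5 + S(25, 469)) + (-15148 - 1*(-82804)) = (23937*5 - 68) + (-15148 - 1*(-82804)) = (119685 - 68) + (-15148 + 82804) = 119617 + 67656 = 187273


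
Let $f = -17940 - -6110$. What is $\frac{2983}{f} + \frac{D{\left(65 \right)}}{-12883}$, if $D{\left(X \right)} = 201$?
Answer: $- \frac{3139063}{11723530} \approx -0.26776$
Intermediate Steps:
$f = -11830$ ($f = -17940 + 6110 = -11830$)
$\frac{2983}{f} + \frac{D{\left(65 \right)}}{-12883} = \frac{2983}{-11830} + \frac{201}{-12883} = 2983 \left(- \frac{1}{11830}\right) + 201 \left(- \frac{1}{12883}\right) = - \frac{2983}{11830} - \frac{201}{12883} = - \frac{3139063}{11723530}$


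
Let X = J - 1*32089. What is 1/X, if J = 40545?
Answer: 1/8456 ≈ 0.00011826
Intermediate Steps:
X = 8456 (X = 40545 - 1*32089 = 40545 - 32089 = 8456)
1/X = 1/8456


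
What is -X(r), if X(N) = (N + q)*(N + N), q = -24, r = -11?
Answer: -770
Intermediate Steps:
X(N) = 2*N*(-24 + N) (X(N) = (N - 24)*(N + N) = (-24 + N)*(2*N) = 2*N*(-24 + N))
-X(r) = -2*(-11)*(-24 - 11) = -2*(-11)*(-35) = -1*770 = -770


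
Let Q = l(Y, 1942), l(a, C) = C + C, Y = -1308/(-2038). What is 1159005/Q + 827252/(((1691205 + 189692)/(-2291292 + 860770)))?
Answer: -4594154119625411/7305403948 ≈ -6.2887e+5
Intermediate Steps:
Y = 654/1019 (Y = -1308*(-1/2038) = 654/1019 ≈ 0.64181)
l(a, C) = 2*C
Q = 3884 (Q = 2*1942 = 3884)
1159005/Q + 827252/(((1691205 + 189692)/(-2291292 + 860770))) = 1159005/3884 + 827252/(((1691205 + 189692)/(-2291292 + 860770))) = 1159005*(1/3884) + 827252/((1880897/(-1430522))) = 1159005/3884 + 827252/((1880897*(-1/1430522))) = 1159005/3884 + 827252/(-1880897/1430522) = 1159005/3884 + 827252*(-1430522/1880897) = 1159005/3884 - 1183402185544/1880897 = -4594154119625411/7305403948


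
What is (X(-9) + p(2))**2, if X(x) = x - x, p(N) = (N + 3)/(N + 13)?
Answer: 1/9 ≈ 0.11111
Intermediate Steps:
p(N) = (3 + N)/(13 + N)
X(x) = 0
(X(-9) + p(2))**2 = (0 + (3 + 2)/(13 + 2))**2 = (0 + 5/15)**2 = (0 + (1/15)*5)**2 = (0 + 1/3)**2 = (1/3)**2 = 1/9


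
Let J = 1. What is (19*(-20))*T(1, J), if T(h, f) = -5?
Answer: 1900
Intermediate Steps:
(19*(-20))*T(1, J) = (19*(-20))*(-5) = -380*(-5) = 1900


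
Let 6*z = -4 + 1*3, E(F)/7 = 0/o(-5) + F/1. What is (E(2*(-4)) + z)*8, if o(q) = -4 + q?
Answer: -1348/3 ≈ -449.33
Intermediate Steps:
E(F) = 7*F (E(F) = 7*(0/(-4 - 5) + F/1) = 7*(0/(-9) + F*1) = 7*(0*(-⅑) + F) = 7*(0 + F) = 7*F)
z = -⅙ (z = (-4 + 1*3)/6 = (-4 + 3)/6 = (⅙)*(-1) = -⅙ ≈ -0.16667)
(E(2*(-4)) + z)*8 = (7*(2*(-4)) - ⅙)*8 = (7*(-8) - ⅙)*8 = (-56 - ⅙)*8 = -337/6*8 = -1348/3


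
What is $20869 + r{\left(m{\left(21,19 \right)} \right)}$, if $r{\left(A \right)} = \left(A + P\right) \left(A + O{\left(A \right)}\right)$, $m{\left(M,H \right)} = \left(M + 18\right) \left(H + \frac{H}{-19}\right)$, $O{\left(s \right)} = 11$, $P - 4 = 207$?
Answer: $671838$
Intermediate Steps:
$P = 211$ ($P = 4 + 207 = 211$)
$m{\left(M,H \right)} = \frac{18 H \left(18 + M\right)}{19}$ ($m{\left(M,H \right)} = \left(18 + M\right) \left(H + H \left(- \frac{1}{19}\right)\right) = \left(18 + M\right) \left(H - \frac{H}{19}\right) = \left(18 + M\right) \frac{18 H}{19} = \frac{18 H \left(18 + M\right)}{19}$)
$r{\left(A \right)} = \left(11 + A\right) \left(211 + A\right)$ ($r{\left(A \right)} = \left(A + 211\right) \left(A + 11\right) = \left(211 + A\right) \left(11 + A\right) = \left(11 + A\right) \left(211 + A\right)$)
$20869 + r{\left(m{\left(21,19 \right)} \right)} = 20869 + \left(2321 + \left(\frac{18}{19} \cdot 19 \left(18 + 21\right)\right)^{2} + 222 \cdot \frac{18}{19} \cdot 19 \left(18 + 21\right)\right) = 20869 + \left(2321 + \left(\frac{18}{19} \cdot 19 \cdot 39\right)^{2} + 222 \cdot \frac{18}{19} \cdot 19 \cdot 39\right) = 20869 + \left(2321 + 702^{2} + 222 \cdot 702\right) = 20869 + \left(2321 + 492804 + 155844\right) = 20869 + 650969 = 671838$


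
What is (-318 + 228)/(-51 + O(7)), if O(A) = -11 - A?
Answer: 30/23 ≈ 1.3043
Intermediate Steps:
(-318 + 228)/(-51 + O(7)) = (-318 + 228)/(-51 + (-11 - 1*7)) = -90/(-51 + (-11 - 7)) = -90/(-51 - 18) = -90/(-69) = -90*(-1/69) = 30/23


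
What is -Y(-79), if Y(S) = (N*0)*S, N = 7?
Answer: 0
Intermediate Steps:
Y(S) = 0 (Y(S) = (7*0)*S = 0*S = 0)
-Y(-79) = -1*0 = 0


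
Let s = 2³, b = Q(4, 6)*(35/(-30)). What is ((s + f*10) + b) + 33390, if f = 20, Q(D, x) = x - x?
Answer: 33598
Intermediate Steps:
Q(D, x) = 0
b = 0 (b = 0*(35/(-30)) = 0*(35*(-1/30)) = 0*(-7/6) = 0)
s = 8
((s + f*10) + b) + 33390 = ((8 + 20*10) + 0) + 33390 = ((8 + 200) + 0) + 33390 = (208 + 0) + 33390 = 208 + 33390 = 33598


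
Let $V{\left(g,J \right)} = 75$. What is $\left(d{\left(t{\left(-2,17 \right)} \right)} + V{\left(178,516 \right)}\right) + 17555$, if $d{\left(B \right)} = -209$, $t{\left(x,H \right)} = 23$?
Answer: $17421$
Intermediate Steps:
$\left(d{\left(t{\left(-2,17 \right)} \right)} + V{\left(178,516 \right)}\right) + 17555 = \left(-209 + 75\right) + 17555 = -134 + 17555 = 17421$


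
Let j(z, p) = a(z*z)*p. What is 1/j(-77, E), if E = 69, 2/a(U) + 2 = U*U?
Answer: 1528393/6 ≈ 2.5473e+5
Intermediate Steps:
a(U) = 2/(-2 + U²) (a(U) = 2/(-2 + U*U) = 2/(-2 + U²))
j(z, p) = 2*p/(-2 + z⁴) (j(z, p) = (2/(-2 + (z*z)²))*p = (2/(-2 + (z²)²))*p = (2/(-2 + z⁴))*p = 2*p/(-2 + z⁴))
1/j(-77, E) = 1/(2*69/(-2 + (-77)⁴)) = 1/(2*69/(-2 + 35153041)) = 1/(2*69/35153039) = 1/(2*69*(1/35153039)) = 1/(6/1528393) = 1528393/6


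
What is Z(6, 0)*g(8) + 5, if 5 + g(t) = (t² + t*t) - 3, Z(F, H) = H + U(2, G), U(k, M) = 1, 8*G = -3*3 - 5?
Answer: 125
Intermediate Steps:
G = -7/4 (G = (-3*3 - 5)/8 = (-9 - 5)/8 = (⅛)*(-14) = -7/4 ≈ -1.7500)
Z(F, H) = 1 + H (Z(F, H) = H + 1 = 1 + H)
g(t) = -8 + 2*t² (g(t) = -5 + ((t² + t*t) - 3) = -5 + ((t² + t²) - 3) = -5 + (2*t² - 3) = -5 + (-3 + 2*t²) = -8 + 2*t²)
Z(6, 0)*g(8) + 5 = (1 + 0)*(-8 + 2*8²) + 5 = 1*(-8 + 2*64) + 5 = 1*(-8 + 128) + 5 = 1*120 + 5 = 120 + 5 = 125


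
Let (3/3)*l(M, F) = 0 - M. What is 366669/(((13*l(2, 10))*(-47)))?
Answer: 366669/1222 ≈ 300.06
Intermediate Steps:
l(M, F) = -M (l(M, F) = 0 - M = -M)
366669/(((13*l(2, 10))*(-47))) = 366669/(((13*(-1*2))*(-47))) = 366669/(((13*(-2))*(-47))) = 366669/((-26*(-47))) = 366669/1222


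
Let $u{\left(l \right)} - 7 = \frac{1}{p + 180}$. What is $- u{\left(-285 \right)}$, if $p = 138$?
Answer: $- \frac{2227}{318} \approx -7.0031$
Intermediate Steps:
$u{\left(l \right)} = \frac{2227}{318}$ ($u{\left(l \right)} = 7 + \frac{1}{138 + 180} = 7 + \frac{1}{318} = \frac{2227}{318}$)
$- u{\left(-285 \right)} = \left(-1\right) \frac{2227}{318} = - \frac{2227}{318}$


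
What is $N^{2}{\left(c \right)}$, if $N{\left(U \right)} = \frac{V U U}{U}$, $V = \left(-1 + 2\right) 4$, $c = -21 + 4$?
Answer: $4624$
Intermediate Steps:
$c = -17$
$V = 4$ ($V = 1 \cdot 4 = 4$)
$N{\left(U \right)} = 4 U$ ($N{\left(U \right)} = \frac{4 U U}{U} = \frac{4 U^{2}}{U} = 4 U$)
$N^{2}{\left(c \right)} = \left(4 \left(-17\right)\right)^{2} = \left(-68\right)^{2} = 4624$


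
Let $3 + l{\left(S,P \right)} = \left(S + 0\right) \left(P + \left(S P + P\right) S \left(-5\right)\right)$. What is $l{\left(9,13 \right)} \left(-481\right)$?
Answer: $25269816$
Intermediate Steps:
$l{\left(S,P \right)} = -3 + S \left(P - 5 S \left(P + P S\right)\right)$ ($l{\left(S,P \right)} = -3 + \left(S + 0\right) \left(P + \left(S P + P\right) S \left(-5\right)\right) = -3 + S \left(P + \left(P S + P\right) S \left(-5\right)\right) = -3 + S \left(P + \left(P + P S\right) S \left(-5\right)\right) = -3 + S \left(P + S \left(P + P S\right) \left(-5\right)\right) = -3 + S \left(P - 5 S \left(P + P S\right)\right)$)
$l{\left(9,13 \right)} \left(-481\right) = \left(-3 + 13 \cdot 9 - 65 \cdot 9^{2} - 65 \cdot 9^{3}\right) \left(-481\right) = \left(-3 + 117 - 65 \cdot 81 - 65 \cdot 729\right) \left(-481\right) = \left(-3 + 117 - 5265 - 47385\right) \left(-481\right) = \left(-52536\right) \left(-481\right) = 25269816$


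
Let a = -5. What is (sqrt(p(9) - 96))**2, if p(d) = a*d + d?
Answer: -132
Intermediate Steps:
p(d) = -4*d (p(d) = -5*d + d = -4*d)
(sqrt(p(9) - 96))**2 = (sqrt(-4*9 - 96))**2 = (sqrt(-36 - 96))**2 = (sqrt(-132))**2 = (2*I*sqrt(33))**2 = -132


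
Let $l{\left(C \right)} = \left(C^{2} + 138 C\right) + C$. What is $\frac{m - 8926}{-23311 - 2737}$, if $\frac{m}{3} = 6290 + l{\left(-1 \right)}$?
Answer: $- \frac{4765}{13024} \approx -0.36586$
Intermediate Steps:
$l{\left(C \right)} = C^{2} + 139 C$
$m = 18456$ ($m = 3 \left(6290 - \left(139 - 1\right)\right) = 3 \left(6290 - 138\right) = 3 \cdot 6152 = 18456$)
$\frac{m - 8926}{-23311 - 2737} = \frac{18456 - 8926}{-23311 - 2737} = \frac{9530}{-26048} = 9530 \left(- \frac{1}{26048}\right) = - \frac{4765}{13024}$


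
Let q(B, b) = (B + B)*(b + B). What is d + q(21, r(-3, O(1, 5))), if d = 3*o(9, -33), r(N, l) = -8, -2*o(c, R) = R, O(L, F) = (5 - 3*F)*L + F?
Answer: 1191/2 ≈ 595.50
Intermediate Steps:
O(L, F) = F + L*(5 - 3*F) (O(L, F) = L*(5 - 3*F) + F = F + L*(5 - 3*F))
o(c, R) = -R/2
q(B, b) = 2*B*(B + b) (q(B, b) = (2*B)*(B + b) = 2*B*(B + b))
d = 99/2 (d = 3*(-½*(-33)) = 3*(33/2) = 99/2 ≈ 49.500)
d + q(21, r(-3, O(1, 5))) = 99/2 + 2*21*(21 - 8) = 99/2 + 2*21*13 = 99/2 + 546 = 1191/2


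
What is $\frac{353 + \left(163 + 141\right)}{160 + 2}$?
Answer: $\frac{73}{18} \approx 4.0556$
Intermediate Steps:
$\frac{353 + \left(163 + 141\right)}{160 + 2} = \frac{353 + 304}{162} = 657 \cdot \frac{1}{162} = \frac{73}{18}$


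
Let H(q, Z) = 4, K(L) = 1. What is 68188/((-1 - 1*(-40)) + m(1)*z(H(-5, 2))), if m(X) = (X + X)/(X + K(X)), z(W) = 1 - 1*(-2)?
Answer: 34094/21 ≈ 1623.5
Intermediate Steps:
z(W) = 3 (z(W) = 1 + 2 = 3)
m(X) = 2*X/(1 + X) (m(X) = (X + X)/(X + 1) = (2*X)/(1 + X) = 2*X/(1 + X))
68188/((-1 - 1*(-40)) + m(1)*z(H(-5, 2))) = 68188/((-1 - 1*(-40)) + (2*1/(1 + 1))*3) = 68188/((-1 + 40) + (2*1/2)*3) = 68188/(39 + (2*1*(1/2))*3) = 68188/(39 + 1*3) = 68188/(39 + 3) = 68188/42 = 68188*(1/42) = 34094/21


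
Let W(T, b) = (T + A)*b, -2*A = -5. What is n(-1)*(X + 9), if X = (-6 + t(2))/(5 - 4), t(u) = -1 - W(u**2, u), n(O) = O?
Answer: 11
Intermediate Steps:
A = 5/2 (A = -1/2*(-5) = 5/2 ≈ 2.5000)
W(T, b) = b*(5/2 + T) (W(T, b) = (T + 5/2)*b = (5/2 + T)*b = b*(5/2 + T))
t(u) = -1 - u*(5 + 2*u**2)/2
X = -20 (X = (-6 + (-1 - 1*2**3 - 5/2*2))/(5 - 4) = (-6 + (-1 - 1*8 - 5))/1 = (-6 + (-1 - 8 - 5))*1 = (-6 - 14)*1 = -20*1 = -20)
n(-1)*(X + 9) = -(-20 + 9) = -1*(-11) = 11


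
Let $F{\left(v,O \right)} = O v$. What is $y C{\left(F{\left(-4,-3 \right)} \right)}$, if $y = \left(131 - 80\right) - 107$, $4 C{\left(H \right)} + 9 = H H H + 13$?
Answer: $-24248$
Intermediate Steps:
$C{\left(H \right)} = 1 + \frac{H^{3}}{4}$ ($C{\left(H \right)} = - \frac{9}{4} + \frac{H H H + 13}{4} = - \frac{9}{4} + \frac{H^{2} H + 13}{4} = - \frac{9}{4} + \frac{H^{3} + 13}{4} = - \frac{9}{4} + \frac{13 + H^{3}}{4} = - \frac{9}{4} + \left(\frac{13}{4} + \frac{H^{3}}{4}\right) = 1 + \frac{H^{3}}{4}$)
$y = -56$ ($y = 51 - 107 = -56$)
$y C{\left(F{\left(-4,-3 \right)} \right)} = - 56 \left(1 + \frac{\left(\left(-3\right) \left(-4\right)\right)^{3}}{4}\right) = - 56 \left(1 + \frac{12^{3}}{4}\right) = - 56 \left(1 + \frac{1}{4} \cdot 1728\right) = - 56 \left(1 + 432\right) = \left(-56\right) 433 = -24248$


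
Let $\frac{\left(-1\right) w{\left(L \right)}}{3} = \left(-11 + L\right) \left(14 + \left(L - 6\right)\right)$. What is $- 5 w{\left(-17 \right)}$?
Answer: $3780$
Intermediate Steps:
$w{\left(L \right)} = - 3 \left(-11 + L\right) \left(8 + L\right)$ ($w{\left(L \right)} = - 3 \left(-11 + L\right) \left(14 + \left(L - 6\right)\right) = - 3 \left(-11 + L\right) \left(14 + \left(-6 + L\right)\right) = - 3 \left(-11 + L\right) \left(8 + L\right)$)
$- 5 w{\left(-17 \right)} = - 5 \left(264 - 3 \left(-17\right)^{2} + 9 \left(-17\right)\right) = - 5 \left(264 - 867 - 153\right) = \left(-5\right) \left(-756\right) = 3780$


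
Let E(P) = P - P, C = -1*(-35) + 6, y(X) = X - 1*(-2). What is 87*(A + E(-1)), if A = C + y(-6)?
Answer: 3219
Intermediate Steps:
y(X) = 2 + X (y(X) = X + 2 = 2 + X)
C = 41 (C = 35 + 6 = 41)
E(P) = 0
A = 37 (A = 41 + (2 - 6) = 41 - 4 = 37)
87*(A + E(-1)) = 87*(37 + 0) = 87*37 = 3219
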